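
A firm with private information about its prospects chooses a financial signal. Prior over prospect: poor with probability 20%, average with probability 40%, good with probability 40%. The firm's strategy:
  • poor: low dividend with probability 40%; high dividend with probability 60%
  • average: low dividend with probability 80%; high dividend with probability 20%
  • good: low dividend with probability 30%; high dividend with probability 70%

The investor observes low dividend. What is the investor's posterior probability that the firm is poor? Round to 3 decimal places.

P(low dividend) = 0.2·0.4 + 0.4·0.8 + 0.4·0.3 = 0.52
P(poor | low dividend) = (0.2·0.4) / 0.52 = 0.08 / 0.52 = 0.153846

0.154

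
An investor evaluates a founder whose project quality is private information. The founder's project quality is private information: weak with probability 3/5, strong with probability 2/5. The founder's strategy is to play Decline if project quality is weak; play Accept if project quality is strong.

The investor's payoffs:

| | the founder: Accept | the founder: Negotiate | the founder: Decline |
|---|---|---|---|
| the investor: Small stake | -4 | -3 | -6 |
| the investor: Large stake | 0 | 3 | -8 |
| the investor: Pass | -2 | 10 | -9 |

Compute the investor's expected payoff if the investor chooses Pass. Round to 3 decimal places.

E[Pass] = 3/5·(-9) + 2/5·(-2) = (-27/5) + (-4/5) = -31/5

-6.200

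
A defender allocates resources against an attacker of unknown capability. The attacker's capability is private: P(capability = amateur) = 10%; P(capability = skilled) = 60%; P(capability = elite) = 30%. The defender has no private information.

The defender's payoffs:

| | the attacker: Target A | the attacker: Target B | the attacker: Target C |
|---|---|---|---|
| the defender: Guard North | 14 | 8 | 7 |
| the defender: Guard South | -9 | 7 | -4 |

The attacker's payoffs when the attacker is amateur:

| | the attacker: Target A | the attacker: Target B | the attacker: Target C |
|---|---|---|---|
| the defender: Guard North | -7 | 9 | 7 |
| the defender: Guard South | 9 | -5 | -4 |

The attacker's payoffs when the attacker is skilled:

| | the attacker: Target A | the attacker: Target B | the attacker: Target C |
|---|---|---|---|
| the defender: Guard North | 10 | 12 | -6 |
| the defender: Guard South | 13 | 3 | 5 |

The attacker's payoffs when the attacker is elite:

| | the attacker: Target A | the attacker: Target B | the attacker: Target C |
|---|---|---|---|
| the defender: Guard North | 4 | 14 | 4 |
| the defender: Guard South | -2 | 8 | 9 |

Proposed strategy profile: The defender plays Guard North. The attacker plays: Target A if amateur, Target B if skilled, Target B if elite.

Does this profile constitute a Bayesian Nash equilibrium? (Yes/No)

No

The defender plays Guard North: E[Guard North] = 0.1·(14) + 0.6·(8) + 0.3·(8) = 8.6; E[Guard South] = 5.4. Best-responding. ✓
The attacker (capability amateur), facing Guard North: Target A gives -7, Target B gives 9, Target C gives 7. Proposed Target A is not best — profitable deviation exists. ✗
The attacker (capability skilled), facing Guard North: Target A gives 10, Target B gives 12, Target C gives -6. Proposed Target B is best. ✓
The attacker (capability elite), facing Guard North: Target A gives 4, Target B gives 14, Target C gives 4. Proposed Target B is best. ✓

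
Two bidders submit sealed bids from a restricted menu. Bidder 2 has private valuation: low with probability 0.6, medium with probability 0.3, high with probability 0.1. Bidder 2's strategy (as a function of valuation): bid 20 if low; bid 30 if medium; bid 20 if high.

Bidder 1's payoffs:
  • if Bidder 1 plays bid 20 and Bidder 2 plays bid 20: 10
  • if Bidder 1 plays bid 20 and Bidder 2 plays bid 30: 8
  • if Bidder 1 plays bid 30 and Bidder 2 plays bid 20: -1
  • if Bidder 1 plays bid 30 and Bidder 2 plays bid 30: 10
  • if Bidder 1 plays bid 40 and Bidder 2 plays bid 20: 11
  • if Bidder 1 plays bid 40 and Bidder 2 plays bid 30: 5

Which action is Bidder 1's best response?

bid 20

Compute Bidder 1's expected payoff for each action, taking the expectation over Bidder 2's type.
E[bid 20] = 0.6·(10) + 0.3·(8) + 0.1·(10) = 9.4
E[bid 30] = 0.6·(-1) + 0.3·(10) + 0.1·(-1) = 2.3
E[bid 40] = 0.6·(11) + 0.3·(5) + 0.1·(11) = 9.2
Best response: bid 20 (9.4 is the largest).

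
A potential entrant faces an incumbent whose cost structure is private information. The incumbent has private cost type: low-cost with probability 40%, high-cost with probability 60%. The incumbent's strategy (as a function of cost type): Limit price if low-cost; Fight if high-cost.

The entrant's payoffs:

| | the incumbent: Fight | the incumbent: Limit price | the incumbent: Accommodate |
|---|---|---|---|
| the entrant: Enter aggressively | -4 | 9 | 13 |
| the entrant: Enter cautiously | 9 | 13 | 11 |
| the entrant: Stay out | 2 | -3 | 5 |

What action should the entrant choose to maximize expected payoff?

Enter cautiously

E[Enter aggressively] = 0.4·(9) + 0.6·(-4) = 1.2
E[Enter cautiously] = 0.4·(13) + 0.6·(9) = 10.6
E[Stay out] = 0.4·(-3) + 0.6·(2) = 0
Best response: Enter cautiously (10.6 is the largest).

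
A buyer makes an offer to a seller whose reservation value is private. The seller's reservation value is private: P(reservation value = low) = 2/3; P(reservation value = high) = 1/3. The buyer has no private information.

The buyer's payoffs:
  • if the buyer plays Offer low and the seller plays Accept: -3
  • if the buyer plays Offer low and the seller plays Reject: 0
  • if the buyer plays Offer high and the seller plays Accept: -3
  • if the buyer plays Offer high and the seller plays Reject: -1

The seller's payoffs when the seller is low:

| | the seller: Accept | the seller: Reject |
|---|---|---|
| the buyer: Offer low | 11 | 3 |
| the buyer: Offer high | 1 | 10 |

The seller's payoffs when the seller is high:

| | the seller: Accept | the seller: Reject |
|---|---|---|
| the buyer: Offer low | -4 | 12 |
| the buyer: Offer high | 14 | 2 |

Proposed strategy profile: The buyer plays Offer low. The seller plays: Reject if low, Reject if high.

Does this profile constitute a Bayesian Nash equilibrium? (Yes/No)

The buyer plays Offer low: E[Offer low] = 2/3·(0) + 1/3·(0) = 0; E[Offer high] = -1. Best-responding. ✓
The seller (reservation value low), facing Offer low: Accept gives 11, Reject gives 3. Proposed Reject is not best — profitable deviation exists. ✗
The seller (reservation value high), facing Offer low: Accept gives -4, Reject gives 12. Proposed Reject is best. ✓

No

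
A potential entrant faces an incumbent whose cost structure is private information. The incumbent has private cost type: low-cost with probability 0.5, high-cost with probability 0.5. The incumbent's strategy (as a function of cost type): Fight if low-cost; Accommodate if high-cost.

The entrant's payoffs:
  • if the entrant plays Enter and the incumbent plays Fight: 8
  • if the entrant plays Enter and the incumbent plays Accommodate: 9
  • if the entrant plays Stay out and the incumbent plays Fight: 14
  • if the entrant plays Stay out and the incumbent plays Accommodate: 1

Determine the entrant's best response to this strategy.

Compute the entrant's expected payoff for each action, taking the expectation over the incumbent's type.
E[Enter] = 0.5·(8) + 0.5·(9) = 8.5
E[Stay out] = 0.5·(14) + 0.5·(1) = 7.5
Best response: Enter (8.5 is the largest).

Enter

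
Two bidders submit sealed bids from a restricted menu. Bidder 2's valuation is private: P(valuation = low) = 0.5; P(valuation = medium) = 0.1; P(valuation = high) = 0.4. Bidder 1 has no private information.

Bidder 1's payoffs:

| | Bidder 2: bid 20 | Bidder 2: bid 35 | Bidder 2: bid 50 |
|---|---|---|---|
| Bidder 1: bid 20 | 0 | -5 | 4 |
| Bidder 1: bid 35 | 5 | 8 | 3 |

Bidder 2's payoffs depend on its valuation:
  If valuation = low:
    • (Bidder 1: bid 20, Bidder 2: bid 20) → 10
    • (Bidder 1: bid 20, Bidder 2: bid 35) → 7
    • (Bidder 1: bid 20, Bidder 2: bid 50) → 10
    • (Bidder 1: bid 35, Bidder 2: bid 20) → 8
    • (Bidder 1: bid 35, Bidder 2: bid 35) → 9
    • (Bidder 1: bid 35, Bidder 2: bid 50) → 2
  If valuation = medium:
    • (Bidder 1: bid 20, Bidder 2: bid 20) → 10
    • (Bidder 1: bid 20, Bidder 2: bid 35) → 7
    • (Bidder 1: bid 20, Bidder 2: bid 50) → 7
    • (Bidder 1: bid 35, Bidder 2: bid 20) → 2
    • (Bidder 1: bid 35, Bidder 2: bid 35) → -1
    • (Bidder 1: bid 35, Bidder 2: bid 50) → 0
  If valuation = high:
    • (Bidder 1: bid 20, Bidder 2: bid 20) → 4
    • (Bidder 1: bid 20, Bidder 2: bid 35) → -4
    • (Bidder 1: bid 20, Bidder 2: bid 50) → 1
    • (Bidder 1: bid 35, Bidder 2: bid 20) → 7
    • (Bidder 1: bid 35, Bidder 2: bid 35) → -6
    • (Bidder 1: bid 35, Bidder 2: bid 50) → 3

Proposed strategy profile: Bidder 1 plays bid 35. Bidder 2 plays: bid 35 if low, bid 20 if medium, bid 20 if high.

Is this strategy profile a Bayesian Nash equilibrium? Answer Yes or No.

A profile is a BNE iff every type of every player is best-responding given beliefs about the other side.
Bidder 1 plays bid 35: E[bid 35] = 0.5·(8) + 0.1·(5) + 0.4·(5) = 6.5; E[bid 20] = -2.5. Best-responding. ✓
Bidder 2 (valuation low), facing bid 35: bid 20 gives 8, bid 35 gives 9, bid 50 gives 2. Proposed bid 35 is best. ✓
Bidder 2 (valuation medium), facing bid 35: bid 20 gives 2, bid 35 gives -1, bid 50 gives 0. Proposed bid 20 is best. ✓
Bidder 2 (valuation high), facing bid 35: bid 20 gives 7, bid 35 gives -6, bid 50 gives 3. Proposed bid 20 is best. ✓

Yes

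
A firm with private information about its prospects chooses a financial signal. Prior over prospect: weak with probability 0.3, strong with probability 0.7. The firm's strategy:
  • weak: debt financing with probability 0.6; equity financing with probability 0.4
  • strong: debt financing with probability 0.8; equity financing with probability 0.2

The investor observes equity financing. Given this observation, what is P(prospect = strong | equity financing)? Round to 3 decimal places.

Apply Bayes' rule using the sender's strategy as the likelihood.
P(equity financing) = 0.3·0.4 + 0.7·0.2 = 0.26
P(strong | equity financing) = (0.7·0.2) / 0.26 = 0.14 / 0.26 = 0.538462

0.538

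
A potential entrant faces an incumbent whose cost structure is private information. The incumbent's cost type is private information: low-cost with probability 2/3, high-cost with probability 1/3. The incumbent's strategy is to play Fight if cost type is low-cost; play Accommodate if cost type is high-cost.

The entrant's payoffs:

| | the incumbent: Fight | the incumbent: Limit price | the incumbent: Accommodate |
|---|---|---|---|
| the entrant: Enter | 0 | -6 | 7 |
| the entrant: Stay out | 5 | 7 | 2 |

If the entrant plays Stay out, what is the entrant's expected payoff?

4

E[Stay out] = 2/3·5 + 1/3·2 = 10/3 + 2/3 = 4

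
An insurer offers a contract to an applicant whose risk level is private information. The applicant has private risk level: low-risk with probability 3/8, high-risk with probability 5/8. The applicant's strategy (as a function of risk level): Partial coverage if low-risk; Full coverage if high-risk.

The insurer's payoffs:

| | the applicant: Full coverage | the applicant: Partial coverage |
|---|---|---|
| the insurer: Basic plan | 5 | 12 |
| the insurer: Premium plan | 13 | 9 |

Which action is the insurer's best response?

Compute the insurer's expected payoff for each action, taking the expectation over the applicant's type.
E[Basic plan] = 3/8·(12) + 5/8·(5) = 61/8
E[Premium plan] = 3/8·(9) + 5/8·(13) = 23/2
Best response: Premium plan (23/2 is the largest).

Premium plan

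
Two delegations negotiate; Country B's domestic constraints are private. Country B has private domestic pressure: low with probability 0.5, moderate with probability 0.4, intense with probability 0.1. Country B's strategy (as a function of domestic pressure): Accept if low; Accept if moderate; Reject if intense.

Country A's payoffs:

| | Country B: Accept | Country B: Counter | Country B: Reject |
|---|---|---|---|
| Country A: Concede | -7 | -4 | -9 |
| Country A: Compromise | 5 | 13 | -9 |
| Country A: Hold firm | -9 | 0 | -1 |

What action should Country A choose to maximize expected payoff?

Compromise

Compute Country A's expected payoff for each action, taking the expectation over Country B's type.
E[Concede] = 0.5·(-7) + 0.4·(-7) + 0.1·(-9) = -7.2
E[Compromise] = 0.5·(5) + 0.4·(5) + 0.1·(-9) = 3.6
E[Hold firm] = 0.5·(-9) + 0.4·(-9) + 0.1·(-1) = -8.2
Best response: Compromise (3.6 is the largest).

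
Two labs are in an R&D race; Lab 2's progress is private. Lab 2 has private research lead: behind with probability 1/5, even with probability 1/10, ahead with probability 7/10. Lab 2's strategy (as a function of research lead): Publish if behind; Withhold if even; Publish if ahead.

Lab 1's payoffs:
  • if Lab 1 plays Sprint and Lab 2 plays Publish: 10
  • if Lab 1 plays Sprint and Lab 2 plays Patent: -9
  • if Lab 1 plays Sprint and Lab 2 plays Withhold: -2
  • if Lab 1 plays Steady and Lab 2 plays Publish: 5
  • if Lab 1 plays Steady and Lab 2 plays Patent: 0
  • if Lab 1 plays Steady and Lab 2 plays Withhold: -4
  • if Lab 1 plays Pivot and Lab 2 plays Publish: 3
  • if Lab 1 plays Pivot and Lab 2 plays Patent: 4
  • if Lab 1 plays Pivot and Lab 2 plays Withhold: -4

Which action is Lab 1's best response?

Compute Lab 1's expected payoff for each action, taking the expectation over Lab 2's type.
E[Sprint] = 1/5·(10) + 1/10·(-2) + 7/10·(10) = 44/5
E[Steady] = 1/5·(5) + 1/10·(-4) + 7/10·(5) = 41/10
E[Pivot] = 1/5·(3) + 1/10·(-4) + 7/10·(3) = 23/10
Best response: Sprint (44/5 is the largest).

Sprint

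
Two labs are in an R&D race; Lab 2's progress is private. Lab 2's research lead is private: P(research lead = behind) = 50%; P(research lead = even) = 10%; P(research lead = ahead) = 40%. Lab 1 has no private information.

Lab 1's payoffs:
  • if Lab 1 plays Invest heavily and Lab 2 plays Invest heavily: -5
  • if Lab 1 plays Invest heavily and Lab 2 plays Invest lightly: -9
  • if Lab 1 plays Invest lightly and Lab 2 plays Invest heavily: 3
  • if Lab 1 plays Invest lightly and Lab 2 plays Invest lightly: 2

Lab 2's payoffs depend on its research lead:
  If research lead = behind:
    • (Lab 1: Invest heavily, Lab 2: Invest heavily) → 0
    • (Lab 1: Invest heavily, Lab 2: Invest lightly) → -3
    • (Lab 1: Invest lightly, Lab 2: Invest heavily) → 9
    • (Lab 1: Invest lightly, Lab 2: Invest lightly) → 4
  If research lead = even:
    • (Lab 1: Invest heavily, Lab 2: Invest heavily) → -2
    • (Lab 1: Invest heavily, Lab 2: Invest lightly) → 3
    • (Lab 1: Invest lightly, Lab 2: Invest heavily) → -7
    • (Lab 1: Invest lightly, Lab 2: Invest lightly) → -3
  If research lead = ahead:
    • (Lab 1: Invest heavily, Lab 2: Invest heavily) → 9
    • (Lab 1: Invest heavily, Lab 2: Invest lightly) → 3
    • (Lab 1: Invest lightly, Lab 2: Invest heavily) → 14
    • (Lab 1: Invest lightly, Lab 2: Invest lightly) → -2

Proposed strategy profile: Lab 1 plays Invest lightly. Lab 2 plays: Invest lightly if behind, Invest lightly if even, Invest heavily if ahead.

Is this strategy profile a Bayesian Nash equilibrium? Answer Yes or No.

Lab 1 plays Invest lightly: E[Invest lightly] = 0.5·(2) + 0.1·(2) + 0.4·(3) = 2.4; E[Invest heavily] = -7.4. Best-responding. ✓
Lab 2 (research lead behind), facing Invest lightly: Invest heavily gives 9, Invest lightly gives 4. Proposed Invest lightly is not best — profitable deviation exists. ✗
Lab 2 (research lead even), facing Invest lightly: Invest heavily gives -7, Invest lightly gives -3. Proposed Invest lightly is best. ✓
Lab 2 (research lead ahead), facing Invest lightly: Invest heavily gives 14, Invest lightly gives -2. Proposed Invest heavily is best. ✓

No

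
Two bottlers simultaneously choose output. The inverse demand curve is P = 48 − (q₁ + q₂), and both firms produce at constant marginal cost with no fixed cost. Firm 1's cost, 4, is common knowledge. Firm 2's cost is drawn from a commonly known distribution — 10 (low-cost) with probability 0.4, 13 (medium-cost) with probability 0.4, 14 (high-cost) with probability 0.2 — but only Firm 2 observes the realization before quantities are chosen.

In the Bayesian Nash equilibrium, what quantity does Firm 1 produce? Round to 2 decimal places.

Each type of Firm 2 best-responds to q₁; Firm 1 best-responds to the expected q₂ over Firm 2's types.
Firm 2 with cost c maximizes (48 − (q₁+q₂) − c)·q₂, giving q₂(c) = (48 − c − q₁)/2.
E[c₂] = 0.4·10 + 0.4·13 + 0.2·14 = 12
Firm 1's FOC against E[q₂] yields q₁ = (48 − 2·4 + E[c₂])/3 = (48 − 8 + 12)/3 = 17.3333.

17.33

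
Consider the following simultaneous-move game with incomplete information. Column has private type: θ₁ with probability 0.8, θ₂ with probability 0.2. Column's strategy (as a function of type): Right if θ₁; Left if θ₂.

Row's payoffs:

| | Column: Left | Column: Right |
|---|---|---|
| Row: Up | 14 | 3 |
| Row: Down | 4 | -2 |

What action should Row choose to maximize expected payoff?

Up

Compute Row's expected payoff for each action, taking the expectation over Column's type.
E[Up] = 0.8·(3) + 0.2·(14) = 5.2
E[Down] = 0.8·(-2) + 0.2·(4) = -0.8
Best response: Up (5.2 is the largest).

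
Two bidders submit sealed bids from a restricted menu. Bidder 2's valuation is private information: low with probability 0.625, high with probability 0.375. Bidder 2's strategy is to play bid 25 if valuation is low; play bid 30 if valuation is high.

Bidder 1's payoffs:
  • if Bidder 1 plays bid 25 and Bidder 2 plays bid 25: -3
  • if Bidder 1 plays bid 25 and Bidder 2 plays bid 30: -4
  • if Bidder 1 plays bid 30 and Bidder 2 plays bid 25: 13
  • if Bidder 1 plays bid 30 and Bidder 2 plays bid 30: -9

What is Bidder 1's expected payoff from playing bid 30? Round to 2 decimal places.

Take the expectation over Bidder 2's valuation, weighting each type's action by its prior probability.
E[bid 30] = 0.625·13 + 0.375·(-9) = 8.125 + (-3.375) = 4.75

4.75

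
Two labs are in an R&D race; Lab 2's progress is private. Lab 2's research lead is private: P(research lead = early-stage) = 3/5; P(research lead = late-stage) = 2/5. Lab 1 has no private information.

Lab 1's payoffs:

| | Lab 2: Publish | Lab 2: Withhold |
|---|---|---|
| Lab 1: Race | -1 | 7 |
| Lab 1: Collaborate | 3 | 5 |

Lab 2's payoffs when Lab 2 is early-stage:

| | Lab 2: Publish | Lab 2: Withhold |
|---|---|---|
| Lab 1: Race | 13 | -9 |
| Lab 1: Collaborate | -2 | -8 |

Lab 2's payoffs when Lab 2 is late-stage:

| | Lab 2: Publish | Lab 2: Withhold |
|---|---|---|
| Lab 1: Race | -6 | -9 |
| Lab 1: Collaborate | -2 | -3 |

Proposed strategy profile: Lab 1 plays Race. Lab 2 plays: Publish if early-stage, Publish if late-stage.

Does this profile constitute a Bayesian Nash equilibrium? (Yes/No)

Lab 1 plays Race: E[Race] = 3/5·(-1) + 2/5·(-1) = -1; E[Collaborate] = 3. Not best-responding. ✗
Lab 2 (research lead early-stage), facing Race: Publish gives 13, Withhold gives -9. Proposed Publish is best. ✓
Lab 2 (research lead late-stage), facing Race: Publish gives -6, Withhold gives -9. Proposed Publish is best. ✓

No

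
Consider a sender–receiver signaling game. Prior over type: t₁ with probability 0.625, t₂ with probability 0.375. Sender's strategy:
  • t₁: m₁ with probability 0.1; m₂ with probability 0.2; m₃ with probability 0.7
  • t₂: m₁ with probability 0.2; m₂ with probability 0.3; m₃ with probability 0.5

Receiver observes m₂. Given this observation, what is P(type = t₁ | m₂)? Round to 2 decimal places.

0.53

Apply Bayes' rule using the sender's strategy as the likelihood.
P(m₂) = 0.625·0.2 + 0.375·0.3 = 0.2375
P(t₁ | m₂) = (0.625·0.2) / 0.2375 = 0.125 / 0.2375 = 0.526316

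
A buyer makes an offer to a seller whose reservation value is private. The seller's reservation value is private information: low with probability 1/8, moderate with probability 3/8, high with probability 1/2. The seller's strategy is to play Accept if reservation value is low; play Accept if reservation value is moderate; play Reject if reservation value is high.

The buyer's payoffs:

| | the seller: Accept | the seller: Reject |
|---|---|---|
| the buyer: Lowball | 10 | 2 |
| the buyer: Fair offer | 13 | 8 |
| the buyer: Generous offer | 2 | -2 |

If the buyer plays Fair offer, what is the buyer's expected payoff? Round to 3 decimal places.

E[Fair offer] = 1/8·13 + 3/8·13 + 1/2·8 = 13/8 + 39/8 + 4 = 21/2

10.500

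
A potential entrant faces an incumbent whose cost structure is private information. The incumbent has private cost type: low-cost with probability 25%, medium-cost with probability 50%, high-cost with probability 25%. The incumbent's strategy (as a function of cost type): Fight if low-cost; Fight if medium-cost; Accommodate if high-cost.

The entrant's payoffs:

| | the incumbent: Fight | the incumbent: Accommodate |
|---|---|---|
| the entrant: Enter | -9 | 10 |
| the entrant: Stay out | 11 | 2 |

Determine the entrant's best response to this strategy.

Stay out

E[Enter] = 0.25·(-9) + 0.5·(-9) + 0.25·(10) = -4.25
E[Stay out] = 0.25·(11) + 0.5·(11) + 0.25·(2) = 8.75
Best response: Stay out (8.75 is the largest).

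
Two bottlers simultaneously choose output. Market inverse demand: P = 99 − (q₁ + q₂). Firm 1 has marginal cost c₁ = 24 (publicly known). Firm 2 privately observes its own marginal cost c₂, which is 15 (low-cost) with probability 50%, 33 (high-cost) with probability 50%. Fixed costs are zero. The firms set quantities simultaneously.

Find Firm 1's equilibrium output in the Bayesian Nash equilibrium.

Each type of Firm 2 best-responds to q₁; Firm 1 best-responds to the expected q₂ over Firm 2's types.
Firm 2 with cost c maximizes (99 − (q₁+q₂) − c)·q₂, giving q₂(c) = (99 − c − q₁)/2.
E[c₂] = 0.5·15 + 0.5·33 = 24
Firm 1's FOC against E[q₂] yields q₁ = (99 − 2·24 + E[c₂])/3 = (99 − 48 + 24)/3 = 25.

25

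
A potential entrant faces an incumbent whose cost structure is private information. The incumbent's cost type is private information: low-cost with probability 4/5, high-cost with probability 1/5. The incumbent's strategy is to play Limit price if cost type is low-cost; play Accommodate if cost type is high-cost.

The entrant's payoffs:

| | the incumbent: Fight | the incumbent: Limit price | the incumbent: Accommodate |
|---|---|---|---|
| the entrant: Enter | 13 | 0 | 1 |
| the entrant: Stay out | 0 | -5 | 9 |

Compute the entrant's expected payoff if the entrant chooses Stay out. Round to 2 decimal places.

-2.20

E[Stay out] = 4/5·(-5) + 1/5·9 = (-4) + 9/5 = -11/5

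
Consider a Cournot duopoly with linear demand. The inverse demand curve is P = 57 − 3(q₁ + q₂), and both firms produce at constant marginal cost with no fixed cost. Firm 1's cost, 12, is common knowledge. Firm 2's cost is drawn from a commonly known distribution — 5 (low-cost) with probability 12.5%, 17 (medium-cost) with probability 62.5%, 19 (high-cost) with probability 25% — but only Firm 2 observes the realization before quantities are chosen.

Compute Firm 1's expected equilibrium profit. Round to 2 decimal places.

Type-c best response for Firm 2: q₂(c) = (57 − c)/6 − q₁/2.
Firm 1 maximizes expected profit; its first-order condition is 57 − 6q₁ − 3E[q₂] − 12 = 0.
Substituting E[q₂] and solving: E[c₂] = 16, so q₁ = (57 − 2·12 + 16)/9 = 5.44444.
E[P] = 57 − 3·(q₁ + E[q₂]) = 28.3333; Firm 1's expected profit = (E[P] − 12)·q₁ = (28.3333 − 12)·5.44444 = 88.9259.

88.93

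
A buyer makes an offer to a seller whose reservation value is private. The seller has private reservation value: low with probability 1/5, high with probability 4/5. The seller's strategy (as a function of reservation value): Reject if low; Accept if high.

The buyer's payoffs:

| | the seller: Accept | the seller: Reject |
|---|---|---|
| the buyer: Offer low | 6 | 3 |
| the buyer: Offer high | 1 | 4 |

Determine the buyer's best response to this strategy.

Offer low

E[Offer low] = 1/5·(3) + 4/5·(6) = 27/5
E[Offer high] = 1/5·(4) + 4/5·(1) = 8/5
Best response: Offer low (27/5 is the largest).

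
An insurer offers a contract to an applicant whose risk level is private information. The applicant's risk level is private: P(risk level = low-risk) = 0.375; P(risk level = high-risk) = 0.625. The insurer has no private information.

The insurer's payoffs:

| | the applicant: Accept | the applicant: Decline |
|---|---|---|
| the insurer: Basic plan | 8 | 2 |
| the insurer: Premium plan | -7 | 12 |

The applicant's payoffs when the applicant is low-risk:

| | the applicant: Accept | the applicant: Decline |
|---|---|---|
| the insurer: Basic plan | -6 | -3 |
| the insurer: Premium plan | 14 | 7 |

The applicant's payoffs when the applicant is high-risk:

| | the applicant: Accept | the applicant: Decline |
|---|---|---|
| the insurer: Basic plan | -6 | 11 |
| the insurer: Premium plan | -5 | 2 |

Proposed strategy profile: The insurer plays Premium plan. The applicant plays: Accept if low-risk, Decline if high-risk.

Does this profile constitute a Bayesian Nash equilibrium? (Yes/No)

A profile is a BNE iff every type of every player is best-responding given beliefs about the other side.
The insurer plays Premium plan: E[Premium plan] = 0.375·(-7) + 0.625·(12) = 4.875; E[Basic plan] = 4.25. Best-responding. ✓
The applicant (risk level low-risk), facing Premium plan: Accept gives 14, Decline gives 7. Proposed Accept is best. ✓
The applicant (risk level high-risk), facing Premium plan: Accept gives -5, Decline gives 2. Proposed Decline is best. ✓

Yes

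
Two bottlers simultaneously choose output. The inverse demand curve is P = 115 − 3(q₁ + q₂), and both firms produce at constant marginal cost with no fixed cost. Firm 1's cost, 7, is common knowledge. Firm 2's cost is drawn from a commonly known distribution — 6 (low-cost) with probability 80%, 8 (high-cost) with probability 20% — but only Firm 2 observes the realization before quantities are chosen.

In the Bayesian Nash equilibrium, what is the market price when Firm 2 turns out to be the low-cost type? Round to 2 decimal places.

42.60

Type-c best response for Firm 2: q₂(c) = (115 − c)/6 − q₁/2.
Firm 1 maximizes expected profit; its first-order condition is 115 − 6q₁ − 3E[q₂] − 7 = 0.
Substituting E[q₂] and solving: E[c₂] = 6.4, so q₁ = (115 − 2·7 + 6.4)/9 = 11.9333.
q₂(low-cost) = 12.2, so P = 115 − 3·(11.9333 + 12.2) = 42.6.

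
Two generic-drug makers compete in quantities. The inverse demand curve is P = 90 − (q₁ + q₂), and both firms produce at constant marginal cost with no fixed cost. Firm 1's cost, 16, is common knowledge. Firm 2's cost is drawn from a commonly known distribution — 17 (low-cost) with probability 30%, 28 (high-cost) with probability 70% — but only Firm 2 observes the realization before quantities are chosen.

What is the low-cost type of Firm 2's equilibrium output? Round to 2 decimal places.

Type-c best response for Firm 2: q₂(c) = (90 − c)/2 − q₁/2.
Firm 1 maximizes expected profit; its first-order condition is 90 − 2q₁ − E[q₂] − 16 = 0.
Substituting E[q₂] and solving: E[c₂] = 24.7, so q₁ = (90 − 2·16 + 24.7)/3 = 27.5667.
q₂(low-cost) = (90 − 17 − 27.5667)/2 = 22.7167.

22.72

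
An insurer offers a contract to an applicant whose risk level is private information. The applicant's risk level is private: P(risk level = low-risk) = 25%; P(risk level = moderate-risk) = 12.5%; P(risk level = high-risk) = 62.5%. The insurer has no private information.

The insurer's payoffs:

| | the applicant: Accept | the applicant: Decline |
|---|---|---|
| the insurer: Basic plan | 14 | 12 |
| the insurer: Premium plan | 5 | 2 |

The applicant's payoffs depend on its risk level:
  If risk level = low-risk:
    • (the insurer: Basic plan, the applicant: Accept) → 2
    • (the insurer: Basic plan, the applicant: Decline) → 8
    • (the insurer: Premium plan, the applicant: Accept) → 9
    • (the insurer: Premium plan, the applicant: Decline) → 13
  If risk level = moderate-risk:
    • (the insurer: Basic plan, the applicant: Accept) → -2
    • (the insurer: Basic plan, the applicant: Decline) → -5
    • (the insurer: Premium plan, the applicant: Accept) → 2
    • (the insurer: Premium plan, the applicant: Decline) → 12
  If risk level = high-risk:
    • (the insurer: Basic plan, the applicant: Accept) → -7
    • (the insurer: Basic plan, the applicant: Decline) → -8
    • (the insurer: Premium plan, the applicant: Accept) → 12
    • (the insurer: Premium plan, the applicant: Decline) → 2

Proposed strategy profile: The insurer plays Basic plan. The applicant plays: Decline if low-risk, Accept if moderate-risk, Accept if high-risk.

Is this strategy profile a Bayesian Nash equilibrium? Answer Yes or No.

The insurer plays Basic plan: E[Basic plan] = 0.25·(12) + 0.125·(14) + 0.625·(14) = 13.5; E[Premium plan] = 4.25. Best-responding. ✓
The applicant (risk level low-risk), facing Basic plan: Accept gives 2, Decline gives 8. Proposed Decline is best. ✓
The applicant (risk level moderate-risk), facing Basic plan: Accept gives -2, Decline gives -5. Proposed Accept is best. ✓
The applicant (risk level high-risk), facing Basic plan: Accept gives -7, Decline gives -8. Proposed Accept is best. ✓

Yes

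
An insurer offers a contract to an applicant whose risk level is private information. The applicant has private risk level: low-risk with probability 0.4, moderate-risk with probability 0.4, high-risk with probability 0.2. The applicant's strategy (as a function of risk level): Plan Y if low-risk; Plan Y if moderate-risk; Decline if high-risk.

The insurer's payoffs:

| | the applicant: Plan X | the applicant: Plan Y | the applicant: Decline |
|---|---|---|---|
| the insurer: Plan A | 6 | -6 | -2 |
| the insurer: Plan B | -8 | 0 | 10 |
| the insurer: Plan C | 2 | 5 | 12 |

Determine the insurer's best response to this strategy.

E[Plan A] = 0.4·(-6) + 0.4·(-6) + 0.2·(-2) = -5.2
E[Plan B] = 0.4·(0) + 0.4·(0) + 0.2·(10) = 2
E[Plan C] = 0.4·(5) + 0.4·(5) + 0.2·(12) = 6.4
Best response: Plan C (6.4 is the largest).

Plan C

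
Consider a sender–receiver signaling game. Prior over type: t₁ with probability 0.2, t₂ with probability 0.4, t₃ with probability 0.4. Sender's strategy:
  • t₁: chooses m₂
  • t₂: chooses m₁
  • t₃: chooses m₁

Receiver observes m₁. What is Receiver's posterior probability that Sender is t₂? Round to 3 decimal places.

P(m₁) = 0.2·0 + 0.4·1 + 0.4·1 = 0.8
P(t₂ | m₁) = (0.4·1) / 0.8 = 0.4 / 0.8 = 0.5

0.500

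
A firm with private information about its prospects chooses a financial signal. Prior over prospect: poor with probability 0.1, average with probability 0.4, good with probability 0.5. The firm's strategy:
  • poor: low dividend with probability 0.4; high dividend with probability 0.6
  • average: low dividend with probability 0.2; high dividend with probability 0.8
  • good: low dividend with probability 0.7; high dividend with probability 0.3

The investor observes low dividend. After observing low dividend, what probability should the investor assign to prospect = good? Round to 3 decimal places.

0.745

P(low dividend) = 0.1·0.4 + 0.4·0.2 + 0.5·0.7 = 0.47
P(good | low dividend) = (0.5·0.7) / 0.47 = 0.35 / 0.47 = 0.744681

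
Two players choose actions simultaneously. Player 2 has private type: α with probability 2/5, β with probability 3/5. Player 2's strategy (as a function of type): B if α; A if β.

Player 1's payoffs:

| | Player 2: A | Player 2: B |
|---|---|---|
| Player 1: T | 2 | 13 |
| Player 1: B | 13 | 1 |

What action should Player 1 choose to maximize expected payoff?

B

E[T] = 2/5·(13) + 3/5·(2) = 32/5
E[B] = 2/5·(1) + 3/5·(13) = 41/5
Best response: B (41/5 is the largest).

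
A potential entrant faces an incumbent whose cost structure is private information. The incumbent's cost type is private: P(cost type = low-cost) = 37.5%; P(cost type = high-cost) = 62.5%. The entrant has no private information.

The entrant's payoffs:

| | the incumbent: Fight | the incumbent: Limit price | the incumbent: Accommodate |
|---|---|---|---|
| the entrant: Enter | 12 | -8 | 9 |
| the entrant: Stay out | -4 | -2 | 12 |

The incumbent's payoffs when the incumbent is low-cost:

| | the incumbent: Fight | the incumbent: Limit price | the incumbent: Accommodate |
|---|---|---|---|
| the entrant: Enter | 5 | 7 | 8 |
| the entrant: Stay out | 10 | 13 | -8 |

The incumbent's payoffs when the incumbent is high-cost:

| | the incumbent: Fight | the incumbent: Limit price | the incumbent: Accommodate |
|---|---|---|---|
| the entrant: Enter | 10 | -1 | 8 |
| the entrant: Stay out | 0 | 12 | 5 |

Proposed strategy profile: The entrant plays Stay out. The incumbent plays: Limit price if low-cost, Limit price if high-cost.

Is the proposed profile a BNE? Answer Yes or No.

Yes

The entrant plays Stay out: E[Stay out] = 0.375·(-2) + 0.625·(-2) = -2; E[Enter] = -8. Best-responding. ✓
The incumbent (cost type low-cost), facing Stay out: Fight gives 10, Limit price gives 13, Accommodate gives -8. Proposed Limit price is best. ✓
The incumbent (cost type high-cost), facing Stay out: Fight gives 0, Limit price gives 12, Accommodate gives 5. Proposed Limit price is best. ✓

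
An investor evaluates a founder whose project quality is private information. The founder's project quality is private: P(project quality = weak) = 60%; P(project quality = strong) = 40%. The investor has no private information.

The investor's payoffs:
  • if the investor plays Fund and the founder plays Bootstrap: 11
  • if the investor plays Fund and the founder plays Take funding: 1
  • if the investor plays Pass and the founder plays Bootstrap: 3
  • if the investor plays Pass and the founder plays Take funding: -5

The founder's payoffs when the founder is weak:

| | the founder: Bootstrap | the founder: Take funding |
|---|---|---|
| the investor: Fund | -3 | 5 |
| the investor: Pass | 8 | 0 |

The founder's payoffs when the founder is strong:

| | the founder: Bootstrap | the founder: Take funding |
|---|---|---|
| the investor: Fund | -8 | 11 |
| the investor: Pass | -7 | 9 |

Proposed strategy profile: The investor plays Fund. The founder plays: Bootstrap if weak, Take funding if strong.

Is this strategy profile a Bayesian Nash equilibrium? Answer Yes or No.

A profile is a BNE iff every type of every player is best-responding given beliefs about the other side.
The investor plays Fund: E[Fund] = 0.6·(11) + 0.4·(1) = 7; E[Pass] = -0.2. Best-responding. ✓
The founder (project quality weak), facing Fund: Bootstrap gives -3, Take funding gives 5. Proposed Bootstrap is not best — profitable deviation exists. ✗
The founder (project quality strong), facing Fund: Bootstrap gives -8, Take funding gives 11. Proposed Take funding is best. ✓

No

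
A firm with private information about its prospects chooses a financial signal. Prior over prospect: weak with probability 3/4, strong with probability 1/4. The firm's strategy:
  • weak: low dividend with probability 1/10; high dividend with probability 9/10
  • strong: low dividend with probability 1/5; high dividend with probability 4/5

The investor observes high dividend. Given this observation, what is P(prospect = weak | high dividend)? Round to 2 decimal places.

P(high dividend) = (3/4)·(9/10) + (1/4)·(4/5) = 7/8
P(weak | high dividend) = ((3/4)·(9/10)) / (7/8) = (27/40) / (7/8) = 27/35

0.77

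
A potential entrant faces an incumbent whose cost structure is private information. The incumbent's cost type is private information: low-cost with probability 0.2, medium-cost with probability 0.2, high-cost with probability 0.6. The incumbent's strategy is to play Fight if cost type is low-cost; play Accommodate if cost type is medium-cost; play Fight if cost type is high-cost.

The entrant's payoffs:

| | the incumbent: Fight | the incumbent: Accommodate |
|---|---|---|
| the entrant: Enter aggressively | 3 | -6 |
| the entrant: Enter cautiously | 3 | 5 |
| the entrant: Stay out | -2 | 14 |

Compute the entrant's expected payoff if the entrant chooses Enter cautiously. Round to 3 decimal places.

3.400

E[Enter cautiously] = 0.2·3 + 0.2·5 + 0.6·3 = 0.6 + 1 + 1.8 = 3.4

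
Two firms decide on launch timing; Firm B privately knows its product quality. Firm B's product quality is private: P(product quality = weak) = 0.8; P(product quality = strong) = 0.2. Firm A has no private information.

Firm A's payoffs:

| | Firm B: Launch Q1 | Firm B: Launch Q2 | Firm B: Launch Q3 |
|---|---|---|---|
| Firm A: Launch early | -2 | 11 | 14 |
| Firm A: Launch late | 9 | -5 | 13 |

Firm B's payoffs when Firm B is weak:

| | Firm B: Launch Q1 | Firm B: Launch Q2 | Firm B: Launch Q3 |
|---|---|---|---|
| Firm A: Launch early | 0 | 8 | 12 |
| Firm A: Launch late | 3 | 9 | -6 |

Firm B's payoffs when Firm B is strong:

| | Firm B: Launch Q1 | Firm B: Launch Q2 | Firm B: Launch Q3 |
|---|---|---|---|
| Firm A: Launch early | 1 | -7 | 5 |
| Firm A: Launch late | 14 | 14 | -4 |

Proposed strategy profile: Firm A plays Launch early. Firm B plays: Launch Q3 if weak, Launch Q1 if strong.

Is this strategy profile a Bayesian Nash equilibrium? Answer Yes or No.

No

A profile is a BNE iff every type of every player is best-responding given beliefs about the other side.
Firm A plays Launch early: E[Launch early] = 0.8·(14) + 0.2·(-2) = 10.8; E[Launch late] = 12.2. Not best-responding. ✗
Firm B (product quality weak), facing Launch early: Launch Q1 gives 0, Launch Q2 gives 8, Launch Q3 gives 12. Proposed Launch Q3 is best. ✓
Firm B (product quality strong), facing Launch early: Launch Q1 gives 1, Launch Q2 gives -7, Launch Q3 gives 5. Proposed Launch Q1 is not best — profitable deviation exists. ✗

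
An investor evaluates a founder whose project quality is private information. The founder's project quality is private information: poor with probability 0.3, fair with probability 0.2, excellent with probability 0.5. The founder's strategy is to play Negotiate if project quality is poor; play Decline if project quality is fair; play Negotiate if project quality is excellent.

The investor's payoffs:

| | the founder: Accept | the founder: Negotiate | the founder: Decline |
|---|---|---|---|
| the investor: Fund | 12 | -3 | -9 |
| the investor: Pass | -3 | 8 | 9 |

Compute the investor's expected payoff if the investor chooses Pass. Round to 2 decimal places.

E[Pass] = 0.3·8 + 0.2·9 + 0.5·8 = 2.4 + 1.8 + 4 = 8.2

8.20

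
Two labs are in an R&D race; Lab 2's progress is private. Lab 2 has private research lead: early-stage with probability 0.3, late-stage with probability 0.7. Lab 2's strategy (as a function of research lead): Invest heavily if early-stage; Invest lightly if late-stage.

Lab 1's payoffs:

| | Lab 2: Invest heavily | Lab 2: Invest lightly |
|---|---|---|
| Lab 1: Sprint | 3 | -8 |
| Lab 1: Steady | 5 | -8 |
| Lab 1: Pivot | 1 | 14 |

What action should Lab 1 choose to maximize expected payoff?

E[Sprint] = 0.3·(3) + 0.7·(-8) = -4.7
E[Steady] = 0.3·(5) + 0.7·(-8) = -4.1
E[Pivot] = 0.3·(1) + 0.7·(14) = 10.1
Best response: Pivot (10.1 is the largest).

Pivot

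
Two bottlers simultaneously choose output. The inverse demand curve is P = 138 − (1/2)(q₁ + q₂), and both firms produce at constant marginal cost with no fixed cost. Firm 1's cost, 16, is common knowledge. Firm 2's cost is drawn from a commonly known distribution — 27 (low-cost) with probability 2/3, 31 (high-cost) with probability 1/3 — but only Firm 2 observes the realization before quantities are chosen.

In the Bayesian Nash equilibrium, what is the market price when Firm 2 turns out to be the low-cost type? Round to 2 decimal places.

60.11

Type-c best response for Firm 2: q₂(c) = (138 − c) − q₁/2.
Firm 1 maximizes expected profit; its first-order condition is 138 − q₁ − (1/2)E[q₂] − 16 = 0.
Substituting E[q₂] and solving: E[c₂] = 28.3333, so q₁ = (138 − 2·16 + 28.3333)/(3/2) = 89.5556.
q₂(low-cost) = 66.2222, so P = 138 − (1/2)·(89.5556 + 66.2222) = 60.1111.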